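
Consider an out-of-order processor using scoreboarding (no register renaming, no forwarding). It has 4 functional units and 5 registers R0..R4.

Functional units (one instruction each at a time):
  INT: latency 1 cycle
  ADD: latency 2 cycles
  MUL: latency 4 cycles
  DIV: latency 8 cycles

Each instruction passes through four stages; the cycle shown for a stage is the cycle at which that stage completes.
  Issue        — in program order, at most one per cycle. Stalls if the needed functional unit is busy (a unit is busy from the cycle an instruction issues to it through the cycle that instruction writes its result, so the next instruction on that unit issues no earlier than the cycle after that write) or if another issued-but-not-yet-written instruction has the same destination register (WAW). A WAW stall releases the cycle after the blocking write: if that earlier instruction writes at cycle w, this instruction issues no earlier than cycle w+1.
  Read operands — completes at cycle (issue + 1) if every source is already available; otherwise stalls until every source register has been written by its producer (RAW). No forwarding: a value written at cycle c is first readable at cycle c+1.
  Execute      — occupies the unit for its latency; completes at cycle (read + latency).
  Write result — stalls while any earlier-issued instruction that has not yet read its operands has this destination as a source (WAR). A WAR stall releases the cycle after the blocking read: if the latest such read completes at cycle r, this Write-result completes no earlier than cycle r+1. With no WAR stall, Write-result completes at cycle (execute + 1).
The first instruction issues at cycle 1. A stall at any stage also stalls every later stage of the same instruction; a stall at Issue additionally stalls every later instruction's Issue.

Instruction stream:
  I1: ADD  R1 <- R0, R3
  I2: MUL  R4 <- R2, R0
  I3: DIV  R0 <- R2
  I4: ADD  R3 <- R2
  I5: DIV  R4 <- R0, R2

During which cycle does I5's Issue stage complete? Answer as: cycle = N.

cycle = 14

cycle 1: I1 issues→ADD
cycle 2: I1 reads | I2 issues→MUL
cycle 3: I2 reads | I3 issues→DIV
cycle 4: I1 exec-done | I3 reads
cycle 5: I1 writes R1
cycle 6: I4 issues→ADD
cycle 7: I2 exec-done | I4 reads
cycle 8: I2 writes R4
cycle 9: I4 exec-done
cycle 10: I4 writes R3
cycle 12: I3 exec-done
cycle 13: I3 writes R0
cycle 14: I5 issues→DIV
cycle 15: I5 reads
cycle 23: I5 exec-done
cycle 24: I5 writes R4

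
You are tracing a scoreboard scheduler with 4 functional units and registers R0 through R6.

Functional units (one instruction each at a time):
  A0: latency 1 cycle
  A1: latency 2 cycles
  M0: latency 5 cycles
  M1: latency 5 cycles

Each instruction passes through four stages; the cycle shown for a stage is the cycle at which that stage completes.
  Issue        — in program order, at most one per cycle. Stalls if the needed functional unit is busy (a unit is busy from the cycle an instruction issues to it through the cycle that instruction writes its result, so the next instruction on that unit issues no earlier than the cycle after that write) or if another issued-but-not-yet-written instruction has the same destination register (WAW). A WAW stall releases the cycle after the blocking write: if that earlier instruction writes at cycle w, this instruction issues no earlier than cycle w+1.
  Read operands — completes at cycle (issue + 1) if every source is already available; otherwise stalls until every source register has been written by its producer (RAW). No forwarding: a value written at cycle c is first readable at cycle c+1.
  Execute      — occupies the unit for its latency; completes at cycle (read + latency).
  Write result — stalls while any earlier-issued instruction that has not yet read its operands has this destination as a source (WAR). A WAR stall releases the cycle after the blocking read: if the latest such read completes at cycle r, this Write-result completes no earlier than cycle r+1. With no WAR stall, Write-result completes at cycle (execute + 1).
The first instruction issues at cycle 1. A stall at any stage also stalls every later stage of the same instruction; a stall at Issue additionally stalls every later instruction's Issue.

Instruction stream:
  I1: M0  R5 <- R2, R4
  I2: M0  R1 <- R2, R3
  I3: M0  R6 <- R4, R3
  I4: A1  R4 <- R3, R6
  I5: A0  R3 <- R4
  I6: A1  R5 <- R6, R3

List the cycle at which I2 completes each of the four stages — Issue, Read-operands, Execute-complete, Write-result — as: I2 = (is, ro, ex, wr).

I2 = (9, 10, 15, 16)

I1  is:1  ro:2  ex:7  wr:8
I2  is:9  ro:10  ex:15  wr:16  — struct: M0 busy until I1 writes@8
I3  is:17  ro:18  ex:23  wr:24  — struct: M0 busy until I2 writes@16
I4  is:18  ro:25  ex:27  wr:28  — RAW R6: wait I3 write@24
I5  is:19  ro:29  ex:30  wr:31  — RAW R4: wait I4 write@28
I6  is:29  ro:32  ex:34  wr:35  — struct: A1 busy until I4 writes@28, RAW R3: wait I5 write@31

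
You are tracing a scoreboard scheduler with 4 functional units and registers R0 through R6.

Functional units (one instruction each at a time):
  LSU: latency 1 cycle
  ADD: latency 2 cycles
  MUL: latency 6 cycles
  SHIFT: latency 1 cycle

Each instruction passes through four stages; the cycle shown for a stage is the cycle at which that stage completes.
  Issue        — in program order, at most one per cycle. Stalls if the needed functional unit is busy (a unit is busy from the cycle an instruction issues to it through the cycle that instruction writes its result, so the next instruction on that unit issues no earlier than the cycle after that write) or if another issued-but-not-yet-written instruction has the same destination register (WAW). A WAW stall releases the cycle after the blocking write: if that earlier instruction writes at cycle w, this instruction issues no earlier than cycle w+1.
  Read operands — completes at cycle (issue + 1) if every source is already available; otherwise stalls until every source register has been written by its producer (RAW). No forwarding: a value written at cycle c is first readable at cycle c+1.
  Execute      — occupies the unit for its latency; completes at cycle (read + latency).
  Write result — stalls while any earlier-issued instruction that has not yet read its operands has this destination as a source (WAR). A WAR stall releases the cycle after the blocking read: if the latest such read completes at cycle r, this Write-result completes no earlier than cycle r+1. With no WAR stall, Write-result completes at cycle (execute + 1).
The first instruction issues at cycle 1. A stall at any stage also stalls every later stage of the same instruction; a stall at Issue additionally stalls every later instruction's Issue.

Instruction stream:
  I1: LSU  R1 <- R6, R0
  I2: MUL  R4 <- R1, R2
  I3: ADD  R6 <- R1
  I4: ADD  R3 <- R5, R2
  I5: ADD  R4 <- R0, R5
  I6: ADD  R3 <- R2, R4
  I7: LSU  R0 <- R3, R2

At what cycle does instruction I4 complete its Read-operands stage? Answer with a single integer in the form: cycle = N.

cycle = 10

[1] I1→LSU
[2] I1 RO; I2→MUL
[3] I1 EX; I3→ADD
[4] I1 WR R1
[5] I2 RO; I3 RO
[7] I3 EX
[8] I3 WR R6
[9] I4→ADD
[10] I4 RO
[11] I2 EX
[12] I2 WR R4; I4 EX
[13] I4 WR R3
[14] I5→ADD
[15] I5 RO
[17] I5 EX
[18] I5 WR R4
[19] I6→ADD
[20] I6 RO; I7→LSU
[22] I6 EX
[23] I6 WR R3
[24] I7 RO
[25] I7 EX
[26] I7 WR R0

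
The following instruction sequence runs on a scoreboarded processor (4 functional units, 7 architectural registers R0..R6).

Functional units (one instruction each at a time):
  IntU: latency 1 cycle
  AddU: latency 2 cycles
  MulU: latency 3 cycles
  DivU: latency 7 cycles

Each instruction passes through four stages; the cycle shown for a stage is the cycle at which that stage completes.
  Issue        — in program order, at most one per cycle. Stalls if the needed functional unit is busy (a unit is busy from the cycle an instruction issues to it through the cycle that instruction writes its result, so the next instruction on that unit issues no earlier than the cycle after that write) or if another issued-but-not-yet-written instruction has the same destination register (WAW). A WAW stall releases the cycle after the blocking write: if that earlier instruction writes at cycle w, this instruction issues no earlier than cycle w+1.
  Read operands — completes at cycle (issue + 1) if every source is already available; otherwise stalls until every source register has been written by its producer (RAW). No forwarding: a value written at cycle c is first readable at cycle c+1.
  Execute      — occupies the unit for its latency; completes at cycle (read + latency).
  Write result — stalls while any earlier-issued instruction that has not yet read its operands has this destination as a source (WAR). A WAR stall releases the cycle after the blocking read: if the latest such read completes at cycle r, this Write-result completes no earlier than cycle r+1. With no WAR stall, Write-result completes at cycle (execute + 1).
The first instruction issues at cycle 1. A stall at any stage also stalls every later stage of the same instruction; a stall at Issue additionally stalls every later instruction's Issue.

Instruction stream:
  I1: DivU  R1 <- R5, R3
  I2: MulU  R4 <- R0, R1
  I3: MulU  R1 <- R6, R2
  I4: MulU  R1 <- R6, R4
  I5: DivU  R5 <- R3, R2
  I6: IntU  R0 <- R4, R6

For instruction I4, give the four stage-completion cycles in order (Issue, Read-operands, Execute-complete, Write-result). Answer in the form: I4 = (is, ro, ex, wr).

I1: IS=1 RO=2 EX=9 WR=10
I2: IS=2 RO=11 EX=14 WR=15  [RAW R1: wait I1 write@10]
I3: IS=16 RO=17 EX=20 WR=21  [struct: MulU busy until I2 writes@15]
I4: IS=22 RO=23 EX=26 WR=27  [struct: MulU busy until I3 writes@21]
I5: IS=23 RO=24 EX=31 WR=32
I6: IS=24 RO=25 EX=26 WR=27

I4 = (22, 23, 26, 27)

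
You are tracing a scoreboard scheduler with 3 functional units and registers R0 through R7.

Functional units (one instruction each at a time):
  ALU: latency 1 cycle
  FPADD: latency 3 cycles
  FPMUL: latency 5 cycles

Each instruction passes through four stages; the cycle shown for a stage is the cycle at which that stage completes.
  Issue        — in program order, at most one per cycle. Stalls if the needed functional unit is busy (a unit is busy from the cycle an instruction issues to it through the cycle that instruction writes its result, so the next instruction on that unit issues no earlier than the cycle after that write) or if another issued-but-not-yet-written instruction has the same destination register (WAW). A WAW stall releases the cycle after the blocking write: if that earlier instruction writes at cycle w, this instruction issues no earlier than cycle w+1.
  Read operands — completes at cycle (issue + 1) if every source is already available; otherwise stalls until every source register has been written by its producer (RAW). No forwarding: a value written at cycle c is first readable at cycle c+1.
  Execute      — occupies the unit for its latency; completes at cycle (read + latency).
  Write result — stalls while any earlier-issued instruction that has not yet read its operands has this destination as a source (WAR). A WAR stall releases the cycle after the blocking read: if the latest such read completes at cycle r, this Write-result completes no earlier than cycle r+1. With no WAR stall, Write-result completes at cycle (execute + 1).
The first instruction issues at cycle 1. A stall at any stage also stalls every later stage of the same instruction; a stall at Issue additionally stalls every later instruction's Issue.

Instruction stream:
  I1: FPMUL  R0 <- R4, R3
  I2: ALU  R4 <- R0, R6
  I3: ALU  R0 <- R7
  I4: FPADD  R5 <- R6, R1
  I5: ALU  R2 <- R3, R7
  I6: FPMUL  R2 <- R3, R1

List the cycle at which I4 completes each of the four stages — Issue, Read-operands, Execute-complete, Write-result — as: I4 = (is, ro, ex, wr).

[I1] 1/2/7/8
[I2] 2/9/10/11  (RAW R0: wait I1 write@8)
[I3] 12/13/14/15  (struct: ALU busy until I2 writes@11)
[I4] 13/14/17/18
[I5] 16/17/18/19  (struct: ALU busy until I3 writes@15)
[I6] 20/21/26/27  (WAW R2: wait I5 write@19)

I4 = (13, 14, 17, 18)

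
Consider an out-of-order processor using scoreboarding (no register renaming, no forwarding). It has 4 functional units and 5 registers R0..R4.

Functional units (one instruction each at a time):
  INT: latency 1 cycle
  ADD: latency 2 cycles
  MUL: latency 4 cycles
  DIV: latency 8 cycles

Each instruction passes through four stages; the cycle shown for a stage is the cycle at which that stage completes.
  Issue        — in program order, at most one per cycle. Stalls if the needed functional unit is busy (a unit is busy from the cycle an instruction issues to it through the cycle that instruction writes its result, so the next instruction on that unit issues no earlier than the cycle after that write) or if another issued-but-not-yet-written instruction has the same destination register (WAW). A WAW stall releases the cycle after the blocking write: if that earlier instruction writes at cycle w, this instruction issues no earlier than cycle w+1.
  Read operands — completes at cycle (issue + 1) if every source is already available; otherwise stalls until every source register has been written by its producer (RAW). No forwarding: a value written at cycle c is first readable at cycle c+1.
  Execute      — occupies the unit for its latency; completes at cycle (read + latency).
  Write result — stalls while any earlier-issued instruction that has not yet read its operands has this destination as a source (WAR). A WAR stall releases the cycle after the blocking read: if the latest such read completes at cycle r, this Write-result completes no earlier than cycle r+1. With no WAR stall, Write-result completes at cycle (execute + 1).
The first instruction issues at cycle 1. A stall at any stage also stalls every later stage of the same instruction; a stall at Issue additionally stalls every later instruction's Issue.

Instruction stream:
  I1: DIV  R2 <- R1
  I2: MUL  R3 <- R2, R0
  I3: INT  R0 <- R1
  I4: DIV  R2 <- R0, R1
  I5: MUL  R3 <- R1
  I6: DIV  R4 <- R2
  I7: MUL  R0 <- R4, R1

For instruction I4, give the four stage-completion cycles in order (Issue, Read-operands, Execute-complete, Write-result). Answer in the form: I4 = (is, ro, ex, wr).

c1: I1 dispatched to DIV
c2: I1 operands ready; I2 dispatched to MUL
c3: I3 dispatched to INT
c4: I3 operands ready
c5: I3 complete
c10: I1 complete
c11: R2←I1
c12: I2 operands ready; I4 dispatched to DIV
c13: R0←I3
c14: I4 operands ready
c16: I2 complete
c17: R3←I2
c18: I5 dispatched to MUL
c19: I5 operands ready
c22: I4 complete
c23: R2←I4; I5 complete
c24: R3←I5; I6 dispatched to DIV
c25: I6 operands ready; I7 dispatched to MUL
c33: I6 complete
c34: R4←I6
c35: I7 operands ready
c39: I7 complete
c40: R0←I7

I4 = (12, 14, 22, 23)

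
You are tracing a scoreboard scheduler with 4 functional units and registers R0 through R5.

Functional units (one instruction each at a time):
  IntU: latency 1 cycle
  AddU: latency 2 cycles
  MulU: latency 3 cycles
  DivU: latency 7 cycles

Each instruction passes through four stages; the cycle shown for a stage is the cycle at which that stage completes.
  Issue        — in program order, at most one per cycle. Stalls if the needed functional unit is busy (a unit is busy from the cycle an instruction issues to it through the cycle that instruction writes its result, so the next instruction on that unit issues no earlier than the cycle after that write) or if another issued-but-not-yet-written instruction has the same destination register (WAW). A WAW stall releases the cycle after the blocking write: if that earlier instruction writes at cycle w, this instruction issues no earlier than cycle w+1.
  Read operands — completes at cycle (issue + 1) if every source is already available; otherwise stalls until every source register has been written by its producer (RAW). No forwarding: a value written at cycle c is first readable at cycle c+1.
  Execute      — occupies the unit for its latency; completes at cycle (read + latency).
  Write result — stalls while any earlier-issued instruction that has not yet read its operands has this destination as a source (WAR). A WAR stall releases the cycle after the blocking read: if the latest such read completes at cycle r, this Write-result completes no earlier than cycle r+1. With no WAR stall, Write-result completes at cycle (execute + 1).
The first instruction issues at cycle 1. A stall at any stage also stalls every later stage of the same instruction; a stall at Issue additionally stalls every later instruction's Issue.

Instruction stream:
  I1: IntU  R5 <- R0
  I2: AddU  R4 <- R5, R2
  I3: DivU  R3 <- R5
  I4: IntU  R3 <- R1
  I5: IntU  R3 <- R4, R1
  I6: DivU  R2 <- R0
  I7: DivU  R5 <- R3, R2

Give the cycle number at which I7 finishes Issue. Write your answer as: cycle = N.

I1  is:1  ro:2  ex:3  wr:4
I2  is:2  ro:5  ex:7  wr:8  — RAW R5: wait I1 write@4
I3  is:3  ro:5  ex:12  wr:13  — RAW R5: wait I1 write@4
I4  is:14  ro:15  ex:16  wr:17  — WAW R3: wait I3 write@13
I5  is:18  ro:19  ex:20  wr:21  — struct: IntU busy until I4 writes@17
I6  is:19  ro:20  ex:27  wr:28
I7  is:29  ro:30  ex:37  wr:38  — struct: DivU busy until I6 writes@28

cycle = 29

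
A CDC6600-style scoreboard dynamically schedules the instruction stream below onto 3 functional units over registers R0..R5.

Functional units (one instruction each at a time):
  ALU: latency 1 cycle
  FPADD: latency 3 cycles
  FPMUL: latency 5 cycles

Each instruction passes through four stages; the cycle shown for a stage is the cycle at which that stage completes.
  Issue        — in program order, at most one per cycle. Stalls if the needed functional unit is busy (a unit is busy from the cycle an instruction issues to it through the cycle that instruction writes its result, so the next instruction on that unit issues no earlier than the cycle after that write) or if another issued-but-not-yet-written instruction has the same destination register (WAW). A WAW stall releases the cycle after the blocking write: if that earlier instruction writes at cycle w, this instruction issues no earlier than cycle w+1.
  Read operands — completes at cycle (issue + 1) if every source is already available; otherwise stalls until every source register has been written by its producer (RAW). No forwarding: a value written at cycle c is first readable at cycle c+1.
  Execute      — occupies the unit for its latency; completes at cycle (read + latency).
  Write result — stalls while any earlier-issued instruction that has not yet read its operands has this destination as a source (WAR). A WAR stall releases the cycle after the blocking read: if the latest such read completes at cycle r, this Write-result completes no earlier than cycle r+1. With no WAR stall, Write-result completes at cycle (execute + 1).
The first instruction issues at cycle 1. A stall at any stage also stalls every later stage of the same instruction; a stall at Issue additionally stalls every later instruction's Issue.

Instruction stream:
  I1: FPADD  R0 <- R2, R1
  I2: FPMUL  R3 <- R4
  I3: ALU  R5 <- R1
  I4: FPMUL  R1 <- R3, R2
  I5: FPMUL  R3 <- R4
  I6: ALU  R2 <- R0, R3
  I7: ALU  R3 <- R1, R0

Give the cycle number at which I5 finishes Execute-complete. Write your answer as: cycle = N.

cycle = 24

t=1  I1 issues→FPADD
t=2  I1 reads; I2 issues→FPMUL
t=3  I2 reads; I3 issues→ALU
t=4  I3 reads
t=5  I1 exec-done; I3 exec-done
t=6  I1 writes R0; I3 writes R5
t=8  I2 exec-done
t=9  I2 writes R3
t=10  I4 issues→FPMUL
t=11  I4 reads
t=16  I4 exec-done
t=17  I4 writes R1
t=18  I5 issues→FPMUL
t=19  I5 reads; I6 issues→ALU
t=24  I5 exec-done
t=25  I5 writes R3
t=26  I6 reads
t=27  I6 exec-done
t=28  I6 writes R2
t=29  I7 issues→ALU
t=30  I7 reads
t=31  I7 exec-done
t=32  I7 writes R3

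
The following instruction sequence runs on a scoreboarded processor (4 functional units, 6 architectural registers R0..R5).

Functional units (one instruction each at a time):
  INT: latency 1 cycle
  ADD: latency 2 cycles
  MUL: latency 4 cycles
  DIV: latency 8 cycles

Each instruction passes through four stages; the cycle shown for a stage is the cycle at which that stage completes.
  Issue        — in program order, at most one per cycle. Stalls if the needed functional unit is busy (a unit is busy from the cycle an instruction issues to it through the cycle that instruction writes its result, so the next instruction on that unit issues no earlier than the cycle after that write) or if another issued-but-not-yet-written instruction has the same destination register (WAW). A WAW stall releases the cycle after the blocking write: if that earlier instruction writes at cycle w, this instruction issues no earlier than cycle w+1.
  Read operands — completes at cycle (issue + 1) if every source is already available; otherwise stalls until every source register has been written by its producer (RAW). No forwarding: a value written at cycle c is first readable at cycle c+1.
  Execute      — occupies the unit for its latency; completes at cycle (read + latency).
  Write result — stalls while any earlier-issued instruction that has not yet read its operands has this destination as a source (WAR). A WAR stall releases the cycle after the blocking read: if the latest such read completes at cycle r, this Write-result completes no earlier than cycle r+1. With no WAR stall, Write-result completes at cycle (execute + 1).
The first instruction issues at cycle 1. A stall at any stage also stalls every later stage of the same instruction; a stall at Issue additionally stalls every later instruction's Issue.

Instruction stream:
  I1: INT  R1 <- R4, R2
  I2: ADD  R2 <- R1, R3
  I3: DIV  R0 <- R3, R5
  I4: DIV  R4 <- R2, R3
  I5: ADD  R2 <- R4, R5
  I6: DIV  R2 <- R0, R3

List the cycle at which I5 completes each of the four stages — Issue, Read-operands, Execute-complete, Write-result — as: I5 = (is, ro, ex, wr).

  I1 | 1 | 2 | 3 | 4
  I2 | 2 | 5 | 7 | 8   RAW R1: wait I1 write@4
  I3 | 3 | 4 | 12 | 13
  I4 | 14 | 15 | 23 | 24   struct: DIV busy until I3 writes@13
  I5 | 15 | 25 | 27 | 28   RAW R4: wait I4 write@24
  I6 | 29 | 30 | 38 | 39   WAW R2: wait I5 write@28

I5 = (15, 25, 27, 28)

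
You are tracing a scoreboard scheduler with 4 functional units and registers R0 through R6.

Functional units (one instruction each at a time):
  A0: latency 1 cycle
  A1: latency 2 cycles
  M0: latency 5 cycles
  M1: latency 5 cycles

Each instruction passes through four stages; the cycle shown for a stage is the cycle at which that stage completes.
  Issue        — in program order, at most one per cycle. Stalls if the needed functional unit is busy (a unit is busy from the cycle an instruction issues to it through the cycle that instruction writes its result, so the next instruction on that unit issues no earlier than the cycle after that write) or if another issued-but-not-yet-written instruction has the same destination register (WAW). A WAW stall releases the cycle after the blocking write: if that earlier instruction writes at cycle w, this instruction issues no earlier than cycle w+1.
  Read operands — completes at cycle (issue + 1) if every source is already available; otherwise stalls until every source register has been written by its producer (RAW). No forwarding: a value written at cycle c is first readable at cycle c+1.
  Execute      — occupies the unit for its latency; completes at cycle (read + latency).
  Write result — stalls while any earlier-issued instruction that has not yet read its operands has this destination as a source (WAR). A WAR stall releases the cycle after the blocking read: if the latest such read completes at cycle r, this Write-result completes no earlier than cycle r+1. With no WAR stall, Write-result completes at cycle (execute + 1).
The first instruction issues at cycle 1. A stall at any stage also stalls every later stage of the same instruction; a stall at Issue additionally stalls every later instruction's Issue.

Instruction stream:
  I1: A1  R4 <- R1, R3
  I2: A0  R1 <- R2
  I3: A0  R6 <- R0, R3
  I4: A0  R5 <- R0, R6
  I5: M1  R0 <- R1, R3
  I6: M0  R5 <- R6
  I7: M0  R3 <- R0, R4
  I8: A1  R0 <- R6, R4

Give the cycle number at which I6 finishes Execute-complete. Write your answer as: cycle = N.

cycle = 20

I1  is:1  ro:2  ex:4  wr:5
I2  is:2  ro:3  ex:4  wr:5
I3  is:6  ro:7  ex:8  wr:9  — struct: A0 busy until I2 writes@5
I4  is:10  ro:11  ex:12  wr:13  — struct: A0 busy until I3 writes@9
I5  is:11  ro:12  ex:17  wr:18
I6  is:14  ro:15  ex:20  wr:21  — WAW R5: wait I4 write@13
I7  is:22  ro:23  ex:28  wr:29  — struct: M0 busy until I6 writes@21
I8  is:23  ro:24  ex:26  wr:27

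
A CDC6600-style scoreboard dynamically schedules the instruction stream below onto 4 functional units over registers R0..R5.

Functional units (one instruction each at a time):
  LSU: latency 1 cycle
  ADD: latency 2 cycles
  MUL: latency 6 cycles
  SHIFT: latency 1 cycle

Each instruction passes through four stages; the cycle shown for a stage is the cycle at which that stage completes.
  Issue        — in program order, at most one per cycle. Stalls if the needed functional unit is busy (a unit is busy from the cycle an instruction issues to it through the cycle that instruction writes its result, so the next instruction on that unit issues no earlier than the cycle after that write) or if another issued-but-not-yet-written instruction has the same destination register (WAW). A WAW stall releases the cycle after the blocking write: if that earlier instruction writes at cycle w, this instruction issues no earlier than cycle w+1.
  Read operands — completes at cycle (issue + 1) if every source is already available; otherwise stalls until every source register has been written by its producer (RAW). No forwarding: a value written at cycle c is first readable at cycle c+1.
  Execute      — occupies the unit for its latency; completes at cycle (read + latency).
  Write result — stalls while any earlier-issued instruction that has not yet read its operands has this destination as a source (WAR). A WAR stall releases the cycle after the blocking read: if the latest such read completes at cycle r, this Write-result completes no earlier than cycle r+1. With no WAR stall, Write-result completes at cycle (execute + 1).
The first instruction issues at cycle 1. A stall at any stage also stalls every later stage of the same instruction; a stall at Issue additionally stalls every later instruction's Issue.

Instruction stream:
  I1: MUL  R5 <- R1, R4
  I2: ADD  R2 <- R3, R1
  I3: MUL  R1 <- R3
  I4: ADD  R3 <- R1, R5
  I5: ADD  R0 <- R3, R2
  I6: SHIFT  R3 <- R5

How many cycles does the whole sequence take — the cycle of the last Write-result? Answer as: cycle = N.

cycle = 27

cycle 1: I1 issues→MUL
cycle 2: I1 reads | I2 issues→ADD
cycle 3: I2 reads
cycle 5: I2 exec-done
cycle 6: I2 writes R2
cycle 8: I1 exec-done
cycle 9: I1 writes R5
cycle 10: I3 issues→MUL
cycle 11: I3 reads | I4 issues→ADD
cycle 17: I3 exec-done
cycle 18: I3 writes R1
cycle 19: I4 reads
cycle 21: I4 exec-done
cycle 22: I4 writes R3
cycle 23: I5 issues→ADD
cycle 24: I5 reads | I6 issues→SHIFT
cycle 25: I6 reads
cycle 26: I5 exec-done | I6 exec-done
cycle 27: I5 writes R0 | I6 writes R3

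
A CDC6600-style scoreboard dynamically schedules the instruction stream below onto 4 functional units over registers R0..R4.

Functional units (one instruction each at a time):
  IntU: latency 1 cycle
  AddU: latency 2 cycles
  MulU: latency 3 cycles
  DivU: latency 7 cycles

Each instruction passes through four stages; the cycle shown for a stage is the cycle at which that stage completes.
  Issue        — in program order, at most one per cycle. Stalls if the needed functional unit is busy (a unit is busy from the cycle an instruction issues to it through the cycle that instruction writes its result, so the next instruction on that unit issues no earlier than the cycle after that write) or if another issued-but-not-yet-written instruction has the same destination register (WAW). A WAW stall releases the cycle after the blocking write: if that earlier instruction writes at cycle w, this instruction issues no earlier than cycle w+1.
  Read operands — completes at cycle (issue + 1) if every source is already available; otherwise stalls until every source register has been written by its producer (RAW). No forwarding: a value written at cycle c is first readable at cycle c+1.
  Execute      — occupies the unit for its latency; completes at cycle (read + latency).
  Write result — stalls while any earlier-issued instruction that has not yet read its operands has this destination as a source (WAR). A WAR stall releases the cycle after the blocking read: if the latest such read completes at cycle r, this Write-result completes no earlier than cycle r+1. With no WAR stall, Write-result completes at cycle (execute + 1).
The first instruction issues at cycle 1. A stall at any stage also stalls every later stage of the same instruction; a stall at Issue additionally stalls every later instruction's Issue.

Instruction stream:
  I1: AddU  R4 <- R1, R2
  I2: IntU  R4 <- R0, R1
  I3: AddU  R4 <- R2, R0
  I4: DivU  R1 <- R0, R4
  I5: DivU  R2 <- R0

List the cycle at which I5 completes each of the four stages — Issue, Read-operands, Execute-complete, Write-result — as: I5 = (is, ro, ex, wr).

cycle 1: I1 issues→AddU
cycle 2: I1 reads
cycle 4: I1 exec-done
cycle 5: I1 writes R4
cycle 6: I2 issues→IntU
cycle 7: I2 reads
cycle 8: I2 exec-done
cycle 9: I2 writes R4
cycle 10: I3 issues→AddU
cycle 11: I3 reads · I4 issues→DivU
cycle 13: I3 exec-done
cycle 14: I3 writes R4
cycle 15: I4 reads
cycle 22: I4 exec-done
cycle 23: I4 writes R1
cycle 24: I5 issues→DivU
cycle 25: I5 reads
cycle 32: I5 exec-done
cycle 33: I5 writes R2

I5 = (24, 25, 32, 33)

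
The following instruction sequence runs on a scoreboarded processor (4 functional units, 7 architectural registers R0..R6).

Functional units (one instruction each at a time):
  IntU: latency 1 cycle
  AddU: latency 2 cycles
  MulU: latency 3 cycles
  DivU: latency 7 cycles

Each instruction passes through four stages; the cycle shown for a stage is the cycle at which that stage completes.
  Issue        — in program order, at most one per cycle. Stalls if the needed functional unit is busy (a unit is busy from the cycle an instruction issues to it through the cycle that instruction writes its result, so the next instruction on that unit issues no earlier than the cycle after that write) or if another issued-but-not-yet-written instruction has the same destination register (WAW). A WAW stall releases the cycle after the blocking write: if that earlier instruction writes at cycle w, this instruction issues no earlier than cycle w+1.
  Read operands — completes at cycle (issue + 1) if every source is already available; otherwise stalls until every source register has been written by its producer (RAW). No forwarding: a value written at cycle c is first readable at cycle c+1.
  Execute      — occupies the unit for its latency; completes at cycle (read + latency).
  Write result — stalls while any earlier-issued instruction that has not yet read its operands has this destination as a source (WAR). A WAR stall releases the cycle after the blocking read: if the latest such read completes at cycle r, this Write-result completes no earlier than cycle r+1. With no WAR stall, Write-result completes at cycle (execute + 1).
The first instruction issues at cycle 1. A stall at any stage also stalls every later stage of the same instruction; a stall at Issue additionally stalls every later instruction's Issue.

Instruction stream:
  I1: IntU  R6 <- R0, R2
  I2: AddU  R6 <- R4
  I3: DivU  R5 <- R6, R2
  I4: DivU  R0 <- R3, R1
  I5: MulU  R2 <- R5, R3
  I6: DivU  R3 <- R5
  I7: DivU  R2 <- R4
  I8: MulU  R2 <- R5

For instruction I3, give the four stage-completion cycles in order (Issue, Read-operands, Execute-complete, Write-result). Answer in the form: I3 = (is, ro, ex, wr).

I1  is:1  ro:2  ex:3  wr:4
I2  is:5  ro:6  ex:8  wr:9  — WAW R6: wait I1 write@4
I3  is:6  ro:10  ex:17  wr:18  — RAW R6: wait I2 write@9
I4  is:19  ro:20  ex:27  wr:28  — struct: DivU busy until I3 writes@18
I5  is:20  ro:21  ex:24  wr:25
I6  is:29  ro:30  ex:37  wr:38  — struct: DivU busy until I4 writes@28
I7  is:39  ro:40  ex:47  wr:48  — struct: DivU busy until I6 writes@38
I8  is:49  ro:50  ex:53  wr:54  — WAW R2: wait I7 write@48

I3 = (6, 10, 17, 18)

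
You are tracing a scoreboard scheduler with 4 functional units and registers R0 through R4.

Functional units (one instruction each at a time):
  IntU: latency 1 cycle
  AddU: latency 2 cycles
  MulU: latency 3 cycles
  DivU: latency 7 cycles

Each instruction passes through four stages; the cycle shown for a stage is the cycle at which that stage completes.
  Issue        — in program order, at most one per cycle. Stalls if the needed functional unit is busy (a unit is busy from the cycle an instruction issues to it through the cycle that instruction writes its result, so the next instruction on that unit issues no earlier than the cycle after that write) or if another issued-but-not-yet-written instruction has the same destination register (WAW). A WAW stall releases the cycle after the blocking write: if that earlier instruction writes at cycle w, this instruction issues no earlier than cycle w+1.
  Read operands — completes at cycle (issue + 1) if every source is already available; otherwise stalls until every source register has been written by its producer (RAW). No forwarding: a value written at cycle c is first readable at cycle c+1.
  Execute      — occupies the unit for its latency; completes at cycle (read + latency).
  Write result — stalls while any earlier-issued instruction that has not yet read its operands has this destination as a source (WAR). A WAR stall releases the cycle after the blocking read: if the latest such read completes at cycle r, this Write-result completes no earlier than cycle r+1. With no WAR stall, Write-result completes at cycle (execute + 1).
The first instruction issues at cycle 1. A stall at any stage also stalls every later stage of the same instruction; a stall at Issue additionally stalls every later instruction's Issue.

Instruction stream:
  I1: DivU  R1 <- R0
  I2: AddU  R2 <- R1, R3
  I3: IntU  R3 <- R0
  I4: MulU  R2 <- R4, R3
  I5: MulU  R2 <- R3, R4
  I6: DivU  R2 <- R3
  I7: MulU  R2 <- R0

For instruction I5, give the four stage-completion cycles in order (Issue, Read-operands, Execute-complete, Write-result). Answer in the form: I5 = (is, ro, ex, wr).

I5 = (21, 22, 25, 26)

cycle 1: I1→DivU
cycle 2: I1 RO | I2→AddU
cycle 3: I3→IntU
cycle 4: I3 RO
cycle 5: I3 EX
cycle 9: I1 EX
cycle 10: I1 WR R1
cycle 11: I2 RO
cycle 12: I3 WR R3
cycle 13: I2 EX
cycle 14: I2 WR R2
cycle 15: I4→MulU
cycle 16: I4 RO
cycle 19: I4 EX
cycle 20: I4 WR R2
cycle 21: I5→MulU
cycle 22: I5 RO
cycle 25: I5 EX
cycle 26: I5 WR R2
cycle 27: I6→DivU
cycle 28: I6 RO
cycle 35: I6 EX
cycle 36: I6 WR R2
cycle 37: I7→MulU
cycle 38: I7 RO
cycle 41: I7 EX
cycle 42: I7 WR R2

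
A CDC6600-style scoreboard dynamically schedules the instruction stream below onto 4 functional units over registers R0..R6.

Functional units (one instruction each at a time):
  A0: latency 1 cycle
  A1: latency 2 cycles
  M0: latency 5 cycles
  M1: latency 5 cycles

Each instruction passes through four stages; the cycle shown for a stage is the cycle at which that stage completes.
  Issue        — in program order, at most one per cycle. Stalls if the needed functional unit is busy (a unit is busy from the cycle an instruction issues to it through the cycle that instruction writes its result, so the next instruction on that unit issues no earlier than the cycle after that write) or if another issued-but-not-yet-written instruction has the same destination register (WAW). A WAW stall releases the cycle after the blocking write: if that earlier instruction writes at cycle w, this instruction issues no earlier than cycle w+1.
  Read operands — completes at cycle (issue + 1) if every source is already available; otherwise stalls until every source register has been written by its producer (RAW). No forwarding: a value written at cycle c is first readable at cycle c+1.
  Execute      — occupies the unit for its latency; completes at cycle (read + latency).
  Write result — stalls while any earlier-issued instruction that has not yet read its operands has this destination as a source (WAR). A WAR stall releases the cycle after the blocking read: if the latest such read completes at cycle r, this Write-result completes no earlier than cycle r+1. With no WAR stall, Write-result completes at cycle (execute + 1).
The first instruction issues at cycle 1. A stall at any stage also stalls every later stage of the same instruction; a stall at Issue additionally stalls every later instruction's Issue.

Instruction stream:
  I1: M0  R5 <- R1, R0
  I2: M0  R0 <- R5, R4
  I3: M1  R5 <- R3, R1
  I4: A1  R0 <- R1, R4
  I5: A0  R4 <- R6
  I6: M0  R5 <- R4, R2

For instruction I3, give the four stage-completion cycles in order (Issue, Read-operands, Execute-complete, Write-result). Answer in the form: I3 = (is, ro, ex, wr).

  I1 | 1 | 2 | 7 | 8
  I2 | 9 | 10 | 15 | 16   struct: M0 busy until I1 writes@8
  I3 | 10 | 11 | 16 | 17
  I4 | 17 | 18 | 20 | 21   WAW R0: wait I2 write@16
  I5 | 18 | 19 | 20 | 21
  I6 | 19 | 22 | 27 | 28   RAW R4: wait I5 write@21

I3 = (10, 11, 16, 17)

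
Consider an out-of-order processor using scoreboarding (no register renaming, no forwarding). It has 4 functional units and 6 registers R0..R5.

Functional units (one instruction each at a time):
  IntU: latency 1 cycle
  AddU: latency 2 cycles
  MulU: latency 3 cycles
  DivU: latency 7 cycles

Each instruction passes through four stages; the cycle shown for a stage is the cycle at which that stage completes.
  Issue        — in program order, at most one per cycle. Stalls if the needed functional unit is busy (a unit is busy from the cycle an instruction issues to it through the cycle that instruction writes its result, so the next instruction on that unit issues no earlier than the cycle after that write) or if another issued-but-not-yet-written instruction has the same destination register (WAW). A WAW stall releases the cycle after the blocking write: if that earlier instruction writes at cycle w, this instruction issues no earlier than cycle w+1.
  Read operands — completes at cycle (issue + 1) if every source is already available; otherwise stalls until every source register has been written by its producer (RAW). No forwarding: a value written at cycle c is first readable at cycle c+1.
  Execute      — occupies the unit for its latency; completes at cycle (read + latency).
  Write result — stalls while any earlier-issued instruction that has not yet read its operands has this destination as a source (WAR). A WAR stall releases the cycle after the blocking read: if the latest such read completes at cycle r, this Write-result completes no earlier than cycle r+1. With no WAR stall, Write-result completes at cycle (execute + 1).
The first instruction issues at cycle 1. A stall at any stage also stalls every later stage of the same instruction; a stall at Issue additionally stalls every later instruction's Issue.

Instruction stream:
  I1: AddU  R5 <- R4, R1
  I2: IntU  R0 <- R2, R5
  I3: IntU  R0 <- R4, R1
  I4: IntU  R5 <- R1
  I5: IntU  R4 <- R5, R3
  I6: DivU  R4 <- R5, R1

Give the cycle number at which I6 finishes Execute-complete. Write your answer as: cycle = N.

cycle = 29

I1  is:1  ro:2  ex:4  wr:5
I2  is:2  ro:6  ex:7  wr:8  — RAW R5: wait I1 write@5
I3  is:9  ro:10  ex:11  wr:12  — struct: IntU busy until I2 writes@8
I4  is:13  ro:14  ex:15  wr:16  — struct: IntU busy until I3 writes@12
I5  is:17  ro:18  ex:19  wr:20  — struct: IntU busy until I4 writes@16
I6  is:21  ro:22  ex:29  wr:30  — WAW R4: wait I5 write@20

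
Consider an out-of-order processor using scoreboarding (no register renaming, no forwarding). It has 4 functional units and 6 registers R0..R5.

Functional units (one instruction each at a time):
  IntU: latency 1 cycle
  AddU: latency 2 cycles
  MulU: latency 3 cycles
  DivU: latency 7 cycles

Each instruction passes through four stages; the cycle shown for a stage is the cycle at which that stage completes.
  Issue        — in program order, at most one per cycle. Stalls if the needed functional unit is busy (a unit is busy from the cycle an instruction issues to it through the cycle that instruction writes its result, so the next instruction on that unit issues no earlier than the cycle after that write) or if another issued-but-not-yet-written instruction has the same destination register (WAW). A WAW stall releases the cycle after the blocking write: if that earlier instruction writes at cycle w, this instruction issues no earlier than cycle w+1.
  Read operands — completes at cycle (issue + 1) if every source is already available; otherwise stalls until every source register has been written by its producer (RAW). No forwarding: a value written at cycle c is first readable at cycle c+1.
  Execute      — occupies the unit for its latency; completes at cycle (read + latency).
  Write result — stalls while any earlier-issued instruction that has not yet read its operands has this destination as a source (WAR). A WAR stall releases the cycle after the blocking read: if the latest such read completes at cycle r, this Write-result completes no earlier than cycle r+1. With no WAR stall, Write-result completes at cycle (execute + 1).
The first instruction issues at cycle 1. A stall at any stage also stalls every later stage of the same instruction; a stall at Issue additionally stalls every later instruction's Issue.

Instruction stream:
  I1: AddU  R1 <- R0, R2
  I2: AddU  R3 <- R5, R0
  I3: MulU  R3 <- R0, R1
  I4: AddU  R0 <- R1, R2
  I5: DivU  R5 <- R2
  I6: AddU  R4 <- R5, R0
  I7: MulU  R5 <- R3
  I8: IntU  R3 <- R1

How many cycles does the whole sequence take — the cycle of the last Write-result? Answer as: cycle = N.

t=1  I1→AddU
t=2  I1 RO
t=4  I1 EX
t=5  I1 WR R1
t=6  I2→AddU
t=7  I2 RO
t=9  I2 EX
t=10  I2 WR R3
t=11  I3→MulU
t=12  I3 RO | I4→AddU
t=13  I4 RO | I5→DivU
t=14  I5 RO
t=15  I3 EX | I4 EX
t=16  I3 WR R3 | I4 WR R0
t=17  I6→AddU
t=21  I5 EX
t=22  I5 WR R5
t=23  I6 RO | I7→MulU
t=24  I7 RO | I8→IntU
t=25  I6 EX | I8 RO
t=26  I6 WR R4 | I8 EX
t=27  I7 EX | I8 WR R3
t=28  I7 WR R5

cycle = 28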